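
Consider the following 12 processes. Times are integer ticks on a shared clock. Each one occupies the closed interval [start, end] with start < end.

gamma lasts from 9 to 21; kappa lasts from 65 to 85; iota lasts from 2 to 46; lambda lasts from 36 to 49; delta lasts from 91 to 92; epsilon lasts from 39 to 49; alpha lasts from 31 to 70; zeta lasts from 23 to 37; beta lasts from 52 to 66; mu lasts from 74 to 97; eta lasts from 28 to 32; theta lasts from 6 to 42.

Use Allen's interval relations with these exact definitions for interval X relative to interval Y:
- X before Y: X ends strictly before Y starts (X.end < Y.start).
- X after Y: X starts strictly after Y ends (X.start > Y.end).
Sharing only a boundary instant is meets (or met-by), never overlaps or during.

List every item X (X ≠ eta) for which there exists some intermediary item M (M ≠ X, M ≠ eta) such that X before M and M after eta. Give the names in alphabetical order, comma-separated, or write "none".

Target eta = [28, 32].
Intermediaries M with M after eta: beta, delta, epsilon, kappa, lambda, mu.
Via beta — items with X before beta: epsilon, gamma, iota, lambda, theta, zeta.
Via delta — items with X before delta: alpha, beta, epsilon, gamma, iota, kappa, lambda, theta, zeta.
Via epsilon — items with X before epsilon: gamma, zeta.
Via kappa — items with X before kappa: epsilon, gamma, iota, lambda, theta, zeta.
Via lambda — items with X before lambda: gamma.
Via mu — items with X before mu: alpha, beta, epsilon, gamma, iota, lambda, theta, zeta.
Union: alpha, beta, epsilon, gamma, iota, kappa, lambda, theta, zeta.

alpha, beta, epsilon, gamma, iota, kappa, lambda, theta, zeta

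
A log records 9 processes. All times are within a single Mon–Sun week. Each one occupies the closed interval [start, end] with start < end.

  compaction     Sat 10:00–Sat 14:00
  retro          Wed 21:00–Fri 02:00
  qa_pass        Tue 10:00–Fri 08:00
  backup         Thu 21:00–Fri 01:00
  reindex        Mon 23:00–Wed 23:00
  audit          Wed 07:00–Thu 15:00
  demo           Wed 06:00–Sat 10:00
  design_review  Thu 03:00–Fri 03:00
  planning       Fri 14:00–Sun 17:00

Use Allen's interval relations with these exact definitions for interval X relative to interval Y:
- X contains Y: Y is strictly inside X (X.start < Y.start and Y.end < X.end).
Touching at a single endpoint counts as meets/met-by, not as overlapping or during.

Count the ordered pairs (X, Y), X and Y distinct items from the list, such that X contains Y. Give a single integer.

Checking all 72 ordered pairs for relation 'contains'; matching pairs in alphabetical order:
(demo, audit): demo contains audit ✓
(demo, backup): demo contains backup ✓
(demo, design_review): demo contains design_review ✓
(demo, retro): demo contains retro ✓
(design_review, backup): design_review contains backup ✓
(planning, compaction): planning contains compaction ✓
(qa_pass, audit): qa_pass contains audit ✓
(qa_pass, backup): qa_pass contains backup ✓
(qa_pass, design_review): qa_pass contains design_review ✓
(qa_pass, retro): qa_pass contains retro ✓
(retro, backup): retro contains backup ✓
Count: 11.

11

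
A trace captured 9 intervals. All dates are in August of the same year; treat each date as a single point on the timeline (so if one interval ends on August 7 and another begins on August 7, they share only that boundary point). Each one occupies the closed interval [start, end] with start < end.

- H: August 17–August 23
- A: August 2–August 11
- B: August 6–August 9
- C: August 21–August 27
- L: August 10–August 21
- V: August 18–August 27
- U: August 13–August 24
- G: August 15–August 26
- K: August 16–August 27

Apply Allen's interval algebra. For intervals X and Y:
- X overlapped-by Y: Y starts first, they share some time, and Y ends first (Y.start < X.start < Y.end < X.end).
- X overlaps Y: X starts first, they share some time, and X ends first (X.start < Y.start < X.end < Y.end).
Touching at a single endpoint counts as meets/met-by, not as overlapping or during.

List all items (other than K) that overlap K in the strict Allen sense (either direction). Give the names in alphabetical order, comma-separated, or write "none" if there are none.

G, L, U

Target K = [August 16, August 27].
A [August 2, August 11] → before → no.
B [August 6, August 9] → before → no.
C [August 21, August 27] → finishes → no.
G [August 15, August 26] → overlaps → yes.
H [August 17, August 23] → during → no.
L [August 10, August 21] → overlaps → yes.
U [August 13, August 24] → overlaps → yes.
V [August 18, August 27] → finishes → no.
Result: G, L, U.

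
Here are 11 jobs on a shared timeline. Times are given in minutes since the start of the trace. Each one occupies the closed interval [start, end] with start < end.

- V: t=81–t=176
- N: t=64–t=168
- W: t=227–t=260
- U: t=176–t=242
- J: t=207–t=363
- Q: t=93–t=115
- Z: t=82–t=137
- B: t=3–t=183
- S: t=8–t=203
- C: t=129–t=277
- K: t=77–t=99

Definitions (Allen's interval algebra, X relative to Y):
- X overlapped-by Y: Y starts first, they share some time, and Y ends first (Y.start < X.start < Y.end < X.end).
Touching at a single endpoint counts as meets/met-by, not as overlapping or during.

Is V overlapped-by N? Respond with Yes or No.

Yes

V = [t=81, t=176], N = [t=64, t=168].
Actual relation of V to N: overlapped-by.
Asked whether 'overlapped-by' holds → Yes.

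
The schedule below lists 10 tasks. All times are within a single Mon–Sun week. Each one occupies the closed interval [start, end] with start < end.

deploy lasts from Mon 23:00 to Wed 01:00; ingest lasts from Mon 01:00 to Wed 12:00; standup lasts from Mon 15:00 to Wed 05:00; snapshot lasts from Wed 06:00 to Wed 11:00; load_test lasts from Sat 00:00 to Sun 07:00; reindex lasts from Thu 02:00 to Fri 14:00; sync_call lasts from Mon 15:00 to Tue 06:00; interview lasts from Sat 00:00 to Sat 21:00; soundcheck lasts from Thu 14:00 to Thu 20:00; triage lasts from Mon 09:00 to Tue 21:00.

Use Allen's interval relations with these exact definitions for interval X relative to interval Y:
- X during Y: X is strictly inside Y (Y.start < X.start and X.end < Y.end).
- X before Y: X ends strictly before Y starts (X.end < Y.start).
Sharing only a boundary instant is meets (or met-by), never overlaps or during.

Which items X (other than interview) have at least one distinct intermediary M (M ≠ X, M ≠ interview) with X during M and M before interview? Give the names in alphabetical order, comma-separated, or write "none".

Target interview = [Sat 00:00, Sat 21:00].
Intermediaries M with M before interview: deploy, ingest, reindex, snapshot, soundcheck, standup, sync_call, triage.
Via deploy — items with X during deploy: none.
Via ingest — items with X during ingest: deploy, snapshot, standup, sync_call, triage.
Via reindex — items with X during reindex: soundcheck.
Via snapshot — items with X during snapshot: none.
Via soundcheck — items with X during soundcheck: none.
Via standup — items with X during standup: deploy.
Via sync_call — items with X during sync_call: none.
Via triage — items with X during triage: sync_call.
Union: deploy, snapshot, soundcheck, standup, sync_call, triage.

deploy, snapshot, soundcheck, standup, sync_call, triage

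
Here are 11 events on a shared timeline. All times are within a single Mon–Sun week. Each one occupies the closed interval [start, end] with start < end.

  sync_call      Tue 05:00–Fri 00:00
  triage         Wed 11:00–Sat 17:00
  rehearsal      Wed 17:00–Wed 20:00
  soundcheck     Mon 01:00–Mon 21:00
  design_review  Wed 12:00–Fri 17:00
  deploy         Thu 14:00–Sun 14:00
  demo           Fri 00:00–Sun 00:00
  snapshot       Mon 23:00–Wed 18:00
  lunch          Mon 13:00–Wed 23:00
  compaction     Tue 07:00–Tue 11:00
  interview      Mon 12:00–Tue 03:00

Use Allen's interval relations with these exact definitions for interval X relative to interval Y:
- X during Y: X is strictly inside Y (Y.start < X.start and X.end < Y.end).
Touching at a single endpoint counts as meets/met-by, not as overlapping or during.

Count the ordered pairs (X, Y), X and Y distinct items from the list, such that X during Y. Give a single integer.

Checking all 110 ordered pairs for relation 'during'; matching pairs in alphabetical order:
(compaction, lunch): compaction during lunch ✓
(compaction, snapshot): compaction during snapshot ✓
(compaction, sync_call): compaction during sync_call ✓
(demo, deploy): demo during deploy ✓
(design_review, triage): design_review during triage ✓
(rehearsal, design_review): rehearsal during design_review ✓
(rehearsal, lunch): rehearsal during lunch ✓
(rehearsal, sync_call): rehearsal during sync_call ✓
(rehearsal, triage): rehearsal during triage ✓
(snapshot, lunch): snapshot during lunch ✓
Count: 10.

10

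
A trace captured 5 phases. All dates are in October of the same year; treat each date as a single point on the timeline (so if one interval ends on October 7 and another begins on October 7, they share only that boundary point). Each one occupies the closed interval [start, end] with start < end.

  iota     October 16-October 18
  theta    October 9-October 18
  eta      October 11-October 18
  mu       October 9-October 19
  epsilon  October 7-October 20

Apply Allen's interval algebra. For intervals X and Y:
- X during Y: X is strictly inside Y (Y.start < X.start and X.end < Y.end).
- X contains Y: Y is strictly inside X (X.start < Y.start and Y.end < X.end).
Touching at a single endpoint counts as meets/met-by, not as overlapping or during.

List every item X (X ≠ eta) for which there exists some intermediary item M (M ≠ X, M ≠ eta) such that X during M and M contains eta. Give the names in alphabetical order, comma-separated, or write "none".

iota, mu, theta

Target eta = [October 11, October 18].
Intermediaries M with M contains eta: epsilon, mu.
Via epsilon — items with X during epsilon: iota, mu, theta.
Via mu — items with X during mu: iota.
Union: iota, mu, theta.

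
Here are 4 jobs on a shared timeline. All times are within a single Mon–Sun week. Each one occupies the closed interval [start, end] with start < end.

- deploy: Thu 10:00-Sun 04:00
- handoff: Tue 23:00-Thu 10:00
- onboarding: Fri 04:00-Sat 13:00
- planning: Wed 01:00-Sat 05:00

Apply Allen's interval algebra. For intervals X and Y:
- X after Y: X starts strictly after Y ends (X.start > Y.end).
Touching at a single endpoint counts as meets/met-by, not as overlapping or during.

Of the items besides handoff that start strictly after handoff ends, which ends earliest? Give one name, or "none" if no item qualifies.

Target handoff = [Tue 23:00, Thu 10:00].
deploy [Thu 10:00, Sun 04:00] → met-by → excluded.
onboarding [Fri 04:00, Sat 13:00] → after → candidate.
planning [Wed 01:00, Sat 05:00] → overlapped-by → excluded.
Among candidates, earliest end is Sat 13:00 → onboarding.

onboarding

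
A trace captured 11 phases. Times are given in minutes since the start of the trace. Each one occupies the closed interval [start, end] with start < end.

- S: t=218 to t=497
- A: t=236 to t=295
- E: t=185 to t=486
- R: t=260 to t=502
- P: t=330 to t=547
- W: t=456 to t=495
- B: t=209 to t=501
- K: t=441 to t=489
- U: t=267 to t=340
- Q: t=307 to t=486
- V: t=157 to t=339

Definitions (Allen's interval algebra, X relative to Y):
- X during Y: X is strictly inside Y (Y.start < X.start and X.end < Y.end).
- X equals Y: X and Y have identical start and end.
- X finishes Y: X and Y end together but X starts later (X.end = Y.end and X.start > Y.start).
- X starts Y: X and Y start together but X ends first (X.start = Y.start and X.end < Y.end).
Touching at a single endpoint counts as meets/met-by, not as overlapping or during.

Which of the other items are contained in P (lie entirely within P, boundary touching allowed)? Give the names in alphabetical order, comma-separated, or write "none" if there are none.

Target P = [t=330, t=547].
A [t=236, t=295] → before → no.
B [t=209, t=501] → overlaps → no.
E [t=185, t=486] → overlaps → no.
K [t=441, t=489] → during → yes.
Q [t=307, t=486] → overlaps → no.
R [t=260, t=502] → overlaps → no.
S [t=218, t=497] → overlaps → no.
U [t=267, t=340] → overlaps → no.
V [t=157, t=339] → overlaps → no.
W [t=456, t=495] → during → yes.
Result: K, W.

K, W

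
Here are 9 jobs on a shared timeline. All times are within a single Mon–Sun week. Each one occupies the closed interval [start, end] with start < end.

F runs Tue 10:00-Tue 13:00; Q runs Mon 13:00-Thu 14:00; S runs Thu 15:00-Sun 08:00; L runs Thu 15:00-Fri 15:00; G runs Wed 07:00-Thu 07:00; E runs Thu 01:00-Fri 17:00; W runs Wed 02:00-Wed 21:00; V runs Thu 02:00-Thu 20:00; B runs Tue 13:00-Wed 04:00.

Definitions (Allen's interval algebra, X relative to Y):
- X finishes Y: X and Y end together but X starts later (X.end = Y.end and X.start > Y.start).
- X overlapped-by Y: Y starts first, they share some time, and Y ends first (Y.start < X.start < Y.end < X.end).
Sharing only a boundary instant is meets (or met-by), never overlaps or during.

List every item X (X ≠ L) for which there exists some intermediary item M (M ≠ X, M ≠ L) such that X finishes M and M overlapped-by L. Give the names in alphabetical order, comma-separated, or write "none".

none

Target L = [Thu 15:00, Fri 15:00].
Intermediaries M with M overlapped-by L: none.
Union: none.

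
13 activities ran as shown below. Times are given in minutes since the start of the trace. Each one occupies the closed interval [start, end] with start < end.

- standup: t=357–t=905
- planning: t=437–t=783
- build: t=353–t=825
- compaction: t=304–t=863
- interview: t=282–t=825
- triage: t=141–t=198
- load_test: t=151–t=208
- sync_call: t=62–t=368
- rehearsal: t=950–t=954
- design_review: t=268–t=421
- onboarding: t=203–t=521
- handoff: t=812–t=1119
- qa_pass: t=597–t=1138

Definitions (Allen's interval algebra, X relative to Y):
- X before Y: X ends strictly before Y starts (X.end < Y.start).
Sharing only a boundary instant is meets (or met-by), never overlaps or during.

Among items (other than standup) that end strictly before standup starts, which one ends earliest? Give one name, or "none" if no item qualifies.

triage

Target standup = [t=357, t=905].
build [t=353, t=825] → overlaps → excluded.
compaction [t=304, t=863] → overlaps → excluded.
design_review [t=268, t=421] → overlaps → excluded.
handoff [t=812, t=1119] → overlapped-by → excluded.
interview [t=282, t=825] → overlaps → excluded.
load_test [t=151, t=208] → before → candidate.
onboarding [t=203, t=521] → overlaps → excluded.
planning [t=437, t=783] → during → excluded.
qa_pass [t=597, t=1138] → overlapped-by → excluded.
rehearsal [t=950, t=954] → after → excluded.
sync_call [t=62, t=368] → overlaps → excluded.
triage [t=141, t=198] → before → candidate.
Among candidates, earliest end is t=198 → triage.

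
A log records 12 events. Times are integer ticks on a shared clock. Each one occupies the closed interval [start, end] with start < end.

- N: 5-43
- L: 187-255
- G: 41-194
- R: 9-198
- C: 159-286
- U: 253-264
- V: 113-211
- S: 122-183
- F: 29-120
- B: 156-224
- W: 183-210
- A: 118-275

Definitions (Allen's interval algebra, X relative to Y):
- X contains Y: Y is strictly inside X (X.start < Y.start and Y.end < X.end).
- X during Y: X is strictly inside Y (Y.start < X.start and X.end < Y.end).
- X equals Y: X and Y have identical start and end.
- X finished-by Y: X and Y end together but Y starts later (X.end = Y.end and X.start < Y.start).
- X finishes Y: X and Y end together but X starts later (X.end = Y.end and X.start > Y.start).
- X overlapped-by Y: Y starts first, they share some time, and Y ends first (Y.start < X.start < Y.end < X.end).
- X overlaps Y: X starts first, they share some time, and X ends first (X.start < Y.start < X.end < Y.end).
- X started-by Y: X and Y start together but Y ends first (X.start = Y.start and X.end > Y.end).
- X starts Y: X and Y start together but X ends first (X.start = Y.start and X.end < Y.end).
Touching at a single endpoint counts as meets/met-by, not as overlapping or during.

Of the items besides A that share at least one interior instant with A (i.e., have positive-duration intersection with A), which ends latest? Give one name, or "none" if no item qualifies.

Target A = [118, 275].
B [156, 224] → during → candidate.
C [159, 286] → overlapped-by → candidate.
F [29, 120] → overlaps → candidate.
G [41, 194] → overlaps → candidate.
L [187, 255] → during → candidate.
N [5, 43] → before → excluded.
R [9, 198] → overlaps → candidate.
S [122, 183] → during → candidate.
U [253, 264] → during → candidate.
V [113, 211] → overlaps → candidate.
W [183, 210] → during → candidate.
Among candidates, latest end is 286 → C.

C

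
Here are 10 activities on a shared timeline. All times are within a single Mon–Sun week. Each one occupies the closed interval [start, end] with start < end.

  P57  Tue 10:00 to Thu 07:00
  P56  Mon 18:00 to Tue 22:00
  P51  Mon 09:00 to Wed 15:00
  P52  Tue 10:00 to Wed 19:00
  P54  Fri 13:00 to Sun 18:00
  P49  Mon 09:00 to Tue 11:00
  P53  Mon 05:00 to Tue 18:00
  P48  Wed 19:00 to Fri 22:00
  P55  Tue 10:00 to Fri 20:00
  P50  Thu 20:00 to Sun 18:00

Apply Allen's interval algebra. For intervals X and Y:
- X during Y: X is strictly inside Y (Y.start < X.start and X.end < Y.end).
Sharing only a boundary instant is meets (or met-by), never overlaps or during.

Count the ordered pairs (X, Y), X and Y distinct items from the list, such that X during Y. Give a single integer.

Checking all 90 ordered pairs for relation 'during'; matching pairs in alphabetical order:
(P49, P53): P49 during P53 ✓
(P56, P51): P56 during P51 ✓
Count: 2.

2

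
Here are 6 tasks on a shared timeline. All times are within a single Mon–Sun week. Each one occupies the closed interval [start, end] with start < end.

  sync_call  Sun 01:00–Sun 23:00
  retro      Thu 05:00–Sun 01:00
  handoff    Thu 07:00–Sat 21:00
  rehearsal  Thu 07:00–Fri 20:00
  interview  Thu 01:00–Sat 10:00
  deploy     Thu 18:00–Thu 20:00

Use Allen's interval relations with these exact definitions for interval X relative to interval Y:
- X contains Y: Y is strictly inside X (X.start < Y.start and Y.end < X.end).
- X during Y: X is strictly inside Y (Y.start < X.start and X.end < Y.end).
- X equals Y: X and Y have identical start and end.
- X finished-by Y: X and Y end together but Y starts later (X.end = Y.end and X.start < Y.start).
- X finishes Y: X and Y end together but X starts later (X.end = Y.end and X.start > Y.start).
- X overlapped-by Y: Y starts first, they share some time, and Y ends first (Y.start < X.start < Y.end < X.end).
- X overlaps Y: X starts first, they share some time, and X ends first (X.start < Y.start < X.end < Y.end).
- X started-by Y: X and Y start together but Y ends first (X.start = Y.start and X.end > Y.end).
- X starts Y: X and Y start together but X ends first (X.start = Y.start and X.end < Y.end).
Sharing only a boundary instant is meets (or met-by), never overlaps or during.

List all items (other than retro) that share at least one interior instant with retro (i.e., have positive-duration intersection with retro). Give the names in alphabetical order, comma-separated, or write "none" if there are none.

Target retro = [Thu 05:00, Sun 01:00].
deploy [Thu 18:00, Thu 20:00] → during → yes.
handoff [Thu 07:00, Sat 21:00] → during → yes.
interview [Thu 01:00, Sat 10:00] → overlaps → yes.
rehearsal [Thu 07:00, Fri 20:00] → during → yes.
sync_call [Sun 01:00, Sun 23:00] → met-by → no.
Result: deploy, handoff, interview, rehearsal.

deploy, handoff, interview, rehearsal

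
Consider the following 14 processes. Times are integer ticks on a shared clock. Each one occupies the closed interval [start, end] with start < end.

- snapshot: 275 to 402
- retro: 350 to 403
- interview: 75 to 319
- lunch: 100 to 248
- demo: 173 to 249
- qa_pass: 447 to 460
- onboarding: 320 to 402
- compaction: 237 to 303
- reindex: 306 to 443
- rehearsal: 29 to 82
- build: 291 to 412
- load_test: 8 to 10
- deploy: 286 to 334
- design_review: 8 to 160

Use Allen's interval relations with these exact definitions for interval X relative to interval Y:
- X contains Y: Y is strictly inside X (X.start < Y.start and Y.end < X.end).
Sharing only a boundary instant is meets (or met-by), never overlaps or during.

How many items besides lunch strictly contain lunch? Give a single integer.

Target lunch = [100, 248].
build [291, 412] → after → no.
compaction [237, 303] → overlapped-by → no.
demo [173, 249] → overlapped-by → no.
deploy [286, 334] → after → no.
design_review [8, 160] → overlaps → no.
interview [75, 319] → contains → counts.
load_test [8, 10] → before → no.
onboarding [320, 402] → after → no.
qa_pass [447, 460] → after → no.
rehearsal [29, 82] → before → no.
reindex [306, 443] → after → no.
retro [350, 403] → after → no.
snapshot [275, 402] → after → no.
Total: 1.

1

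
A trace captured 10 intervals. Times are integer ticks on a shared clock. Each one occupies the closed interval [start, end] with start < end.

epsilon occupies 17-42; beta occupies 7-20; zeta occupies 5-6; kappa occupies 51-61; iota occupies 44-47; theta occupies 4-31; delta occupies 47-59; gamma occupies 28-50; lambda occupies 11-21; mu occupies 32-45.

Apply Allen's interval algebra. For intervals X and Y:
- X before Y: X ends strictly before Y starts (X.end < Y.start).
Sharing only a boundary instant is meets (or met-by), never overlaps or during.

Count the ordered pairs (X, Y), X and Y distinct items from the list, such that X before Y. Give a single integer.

29

Checking all 90 ordered pairs for relation 'before'; matching pairs in alphabetical order:
(beta, delta): beta before delta ✓
(beta, gamma): beta before gamma ✓
(beta, iota): beta before iota ✓
(beta, kappa): beta before kappa ✓
(beta, mu): beta before mu ✓
(epsilon, delta): epsilon before delta ✓
(epsilon, iota): epsilon before iota ✓
(epsilon, kappa): epsilon before kappa ✓
(gamma, kappa): gamma before kappa ✓
(iota, kappa): iota before kappa ✓
(lambda, delta): lambda before delta ✓
(lambda, gamma): lambda before gamma ✓
(lambda, iota): lambda before iota ✓
(lambda, kappa): lambda before kappa ✓
(lambda, mu): lambda before mu ✓
(mu, delta): mu before delta ✓
(mu, kappa): mu before kappa ✓
(theta, delta): theta before delta ✓
(theta, iota): theta before iota ✓
(theta, kappa): theta before kappa ✓
(theta, mu): theta before mu ✓
(zeta, beta): zeta before beta ✓
(zeta, delta): zeta before delta ✓
(zeta, epsilon): zeta before epsilon ✓
... plus 5 further pairs not listed.
Count: 29.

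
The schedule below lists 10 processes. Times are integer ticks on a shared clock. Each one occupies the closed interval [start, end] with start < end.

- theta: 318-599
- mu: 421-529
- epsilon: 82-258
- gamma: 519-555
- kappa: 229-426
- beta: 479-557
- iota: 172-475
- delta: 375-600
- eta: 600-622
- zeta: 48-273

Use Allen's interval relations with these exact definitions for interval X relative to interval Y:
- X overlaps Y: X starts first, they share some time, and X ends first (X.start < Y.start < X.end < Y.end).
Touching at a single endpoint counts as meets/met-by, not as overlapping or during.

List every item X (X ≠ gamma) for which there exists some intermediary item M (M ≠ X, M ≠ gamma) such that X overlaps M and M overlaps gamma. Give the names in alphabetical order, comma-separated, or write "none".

Target gamma = [519, 555].
Intermediaries M with M overlaps gamma: mu.
Via mu — items with X overlaps mu: iota, kappa.
Union: iota, kappa.

iota, kappa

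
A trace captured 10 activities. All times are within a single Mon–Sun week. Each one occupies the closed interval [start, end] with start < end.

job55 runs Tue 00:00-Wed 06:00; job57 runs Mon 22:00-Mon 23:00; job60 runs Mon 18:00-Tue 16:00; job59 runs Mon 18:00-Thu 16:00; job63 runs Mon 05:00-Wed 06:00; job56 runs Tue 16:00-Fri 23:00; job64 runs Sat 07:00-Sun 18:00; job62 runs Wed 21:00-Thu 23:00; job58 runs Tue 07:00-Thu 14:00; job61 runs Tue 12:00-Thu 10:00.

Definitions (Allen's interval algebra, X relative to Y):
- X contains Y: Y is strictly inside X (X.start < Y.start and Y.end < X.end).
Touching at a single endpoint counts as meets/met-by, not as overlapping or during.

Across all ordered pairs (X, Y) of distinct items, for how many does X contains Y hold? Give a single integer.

Checking all 90 ordered pairs for relation 'contains'; matching pairs in alphabetical order:
(job56, job62): job56 contains job62 ✓
(job58, job61): job58 contains job61 ✓
(job59, job55): job59 contains job55 ✓
(job59, job57): job59 contains job57 ✓
(job59, job58): job59 contains job58 ✓
(job59, job61): job59 contains job61 ✓
(job60, job57): job60 contains job57 ✓
(job63, job57): job63 contains job57 ✓
(job63, job60): job63 contains job60 ✓
Count: 9.

9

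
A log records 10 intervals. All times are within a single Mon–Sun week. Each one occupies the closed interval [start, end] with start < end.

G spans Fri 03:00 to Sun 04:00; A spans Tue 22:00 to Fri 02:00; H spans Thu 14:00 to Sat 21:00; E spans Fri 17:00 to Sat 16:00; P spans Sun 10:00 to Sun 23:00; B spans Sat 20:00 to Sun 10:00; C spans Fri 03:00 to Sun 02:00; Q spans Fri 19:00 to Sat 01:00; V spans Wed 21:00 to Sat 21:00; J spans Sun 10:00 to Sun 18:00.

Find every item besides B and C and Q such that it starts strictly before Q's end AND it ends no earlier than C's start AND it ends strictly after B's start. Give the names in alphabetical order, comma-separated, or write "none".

Conditions: its start is strictly before Q's end (X.start < Sat 01:00) AND its end is no earlier than C's start (X.end >= Fri 03:00) AND its end is strictly after B's start (X.end > Sat 20:00).
A: start Tue 22:00 < Sat 01:00? ✓; end Fri 02:00 >= Fri 03:00? ✗; end Fri 02:00 > Sat 20:00? ✗ → no.
E: start Fri 17:00 < Sat 01:00? ✓; end Sat 16:00 >= Fri 03:00? ✓; end Sat 16:00 > Sat 20:00? ✗ → no.
G: start Fri 03:00 < Sat 01:00? ✓; end Sun 04:00 >= Fri 03:00? ✓; end Sun 04:00 > Sat 20:00? ✓ → yes.
H: start Thu 14:00 < Sat 01:00? ✓; end Sat 21:00 >= Fri 03:00? ✓; end Sat 21:00 > Sat 20:00? ✓ → yes.
J: start Sun 10:00 < Sat 01:00? ✗; end Sun 18:00 >= Fri 03:00? ✓; end Sun 18:00 > Sat 20:00? ✓ → no.
P: start Sun 10:00 < Sat 01:00? ✗; end Sun 23:00 >= Fri 03:00? ✓; end Sun 23:00 > Sat 20:00? ✓ → no.
V: start Wed 21:00 < Sat 01:00? ✓; end Sat 21:00 >= Fri 03:00? ✓; end Sat 21:00 > Sat 20:00? ✓ → yes.
Result: G, H, V.

G, H, V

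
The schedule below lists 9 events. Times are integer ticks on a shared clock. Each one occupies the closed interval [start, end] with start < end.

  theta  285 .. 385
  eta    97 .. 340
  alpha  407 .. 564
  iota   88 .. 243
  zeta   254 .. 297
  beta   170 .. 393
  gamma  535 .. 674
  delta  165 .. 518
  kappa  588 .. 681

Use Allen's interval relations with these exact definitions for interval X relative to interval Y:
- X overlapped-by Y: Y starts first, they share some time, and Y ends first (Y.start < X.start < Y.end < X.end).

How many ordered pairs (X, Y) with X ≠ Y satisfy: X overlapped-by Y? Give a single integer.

10

Checking all 72 ordered pairs for relation 'overlapped-by'; matching pairs in alphabetical order:
(alpha, delta): alpha overlapped-by delta ✓
(beta, eta): beta overlapped-by eta ✓
(beta, iota): beta overlapped-by iota ✓
(delta, eta): delta overlapped-by eta ✓
(delta, iota): delta overlapped-by iota ✓
(eta, iota): eta overlapped-by iota ✓
(gamma, alpha): gamma overlapped-by alpha ✓
(kappa, gamma): kappa overlapped-by gamma ✓
(theta, eta): theta overlapped-by eta ✓
(theta, zeta): theta overlapped-by zeta ✓
Count: 10.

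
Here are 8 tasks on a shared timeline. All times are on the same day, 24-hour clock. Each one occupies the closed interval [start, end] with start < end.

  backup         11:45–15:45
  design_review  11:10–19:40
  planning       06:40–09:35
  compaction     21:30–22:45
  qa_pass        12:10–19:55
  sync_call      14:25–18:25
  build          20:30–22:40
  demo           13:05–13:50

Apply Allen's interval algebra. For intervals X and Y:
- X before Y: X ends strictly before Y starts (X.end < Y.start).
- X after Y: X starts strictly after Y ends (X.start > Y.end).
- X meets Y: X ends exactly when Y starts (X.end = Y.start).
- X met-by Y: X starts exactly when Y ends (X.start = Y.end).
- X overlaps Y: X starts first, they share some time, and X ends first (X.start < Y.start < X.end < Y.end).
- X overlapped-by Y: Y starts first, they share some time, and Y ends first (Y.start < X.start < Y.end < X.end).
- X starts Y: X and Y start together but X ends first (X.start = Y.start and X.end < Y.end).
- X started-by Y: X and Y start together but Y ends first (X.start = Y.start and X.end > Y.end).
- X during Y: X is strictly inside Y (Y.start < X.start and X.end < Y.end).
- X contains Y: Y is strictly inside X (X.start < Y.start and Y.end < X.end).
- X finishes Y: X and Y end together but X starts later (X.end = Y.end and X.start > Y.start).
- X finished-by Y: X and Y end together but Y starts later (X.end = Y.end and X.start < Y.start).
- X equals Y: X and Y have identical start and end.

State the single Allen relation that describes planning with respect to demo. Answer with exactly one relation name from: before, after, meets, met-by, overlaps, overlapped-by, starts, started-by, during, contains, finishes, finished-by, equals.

planning = [06:40, 09:35]; demo = [13:05, 13:50].
Compare endpoints: planning.start < demo.start, planning.start < demo.end, planning.end < demo.start, planning.end < demo.end.
That pattern is 'before'.

before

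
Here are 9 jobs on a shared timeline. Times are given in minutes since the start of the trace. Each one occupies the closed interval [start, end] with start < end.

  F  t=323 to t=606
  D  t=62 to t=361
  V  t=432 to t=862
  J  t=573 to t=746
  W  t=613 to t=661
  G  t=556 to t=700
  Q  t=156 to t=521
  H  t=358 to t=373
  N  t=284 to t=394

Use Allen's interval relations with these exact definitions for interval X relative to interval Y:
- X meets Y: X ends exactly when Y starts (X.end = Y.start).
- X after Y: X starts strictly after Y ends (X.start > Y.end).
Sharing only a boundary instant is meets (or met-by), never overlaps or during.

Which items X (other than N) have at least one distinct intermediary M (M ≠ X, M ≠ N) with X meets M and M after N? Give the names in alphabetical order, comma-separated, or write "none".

none

Target N = [t=284, t=394].
Intermediaries M with M after N: G, J, V, W.
Via G — items with X meets G: none.
Via J — items with X meets J: none.
Via V — items with X meets V: none.
Via W — items with X meets W: none.
Union: none.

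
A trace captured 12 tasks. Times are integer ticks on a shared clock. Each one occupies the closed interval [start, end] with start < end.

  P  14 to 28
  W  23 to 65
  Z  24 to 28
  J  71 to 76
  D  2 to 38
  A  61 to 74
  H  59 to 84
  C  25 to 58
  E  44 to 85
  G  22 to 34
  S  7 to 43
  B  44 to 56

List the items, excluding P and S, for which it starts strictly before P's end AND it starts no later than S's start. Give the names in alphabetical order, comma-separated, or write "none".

Conditions: its start is strictly before P's end (X.start < 28) AND its start is no later than S's start (X.start <= 7).
A: start 61 < 28? ✗; start 61 <= 7? ✗ → no.
B: start 44 < 28? ✗; start 44 <= 7? ✗ → no.
C: start 25 < 28? ✓; start 25 <= 7? ✗ → no.
D: start 2 < 28? ✓; start 2 <= 7? ✓ → yes.
E: start 44 < 28? ✗; start 44 <= 7? ✗ → no.
G: start 22 < 28? ✓; start 22 <= 7? ✗ → no.
H: start 59 < 28? ✗; start 59 <= 7? ✗ → no.
J: start 71 < 28? ✗; start 71 <= 7? ✗ → no.
W: start 23 < 28? ✓; start 23 <= 7? ✗ → no.
Z: start 24 < 28? ✓; start 24 <= 7? ✗ → no.
Result: D.

D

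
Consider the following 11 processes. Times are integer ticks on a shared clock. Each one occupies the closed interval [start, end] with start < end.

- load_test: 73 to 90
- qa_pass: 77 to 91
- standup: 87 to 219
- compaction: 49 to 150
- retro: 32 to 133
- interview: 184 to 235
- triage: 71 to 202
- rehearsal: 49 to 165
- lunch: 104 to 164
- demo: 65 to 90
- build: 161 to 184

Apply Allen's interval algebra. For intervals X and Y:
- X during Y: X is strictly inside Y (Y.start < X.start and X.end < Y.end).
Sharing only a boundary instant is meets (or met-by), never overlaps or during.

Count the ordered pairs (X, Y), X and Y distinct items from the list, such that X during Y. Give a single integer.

16

Checking all 110 ordered pairs for relation 'during'; matching pairs in alphabetical order:
(build, standup): build during standup ✓
(build, triage): build during triage ✓
(demo, compaction): demo during compaction ✓
(demo, rehearsal): demo during rehearsal ✓
(demo, retro): demo during retro ✓
(load_test, compaction): load_test during compaction ✓
(load_test, rehearsal): load_test during rehearsal ✓
(load_test, retro): load_test during retro ✓
(load_test, triage): load_test during triage ✓
(lunch, rehearsal): lunch during rehearsal ✓
(lunch, standup): lunch during standup ✓
(lunch, triage): lunch during triage ✓
(qa_pass, compaction): qa_pass during compaction ✓
(qa_pass, rehearsal): qa_pass during rehearsal ✓
(qa_pass, retro): qa_pass during retro ✓
(qa_pass, triage): qa_pass during triage ✓
Count: 16.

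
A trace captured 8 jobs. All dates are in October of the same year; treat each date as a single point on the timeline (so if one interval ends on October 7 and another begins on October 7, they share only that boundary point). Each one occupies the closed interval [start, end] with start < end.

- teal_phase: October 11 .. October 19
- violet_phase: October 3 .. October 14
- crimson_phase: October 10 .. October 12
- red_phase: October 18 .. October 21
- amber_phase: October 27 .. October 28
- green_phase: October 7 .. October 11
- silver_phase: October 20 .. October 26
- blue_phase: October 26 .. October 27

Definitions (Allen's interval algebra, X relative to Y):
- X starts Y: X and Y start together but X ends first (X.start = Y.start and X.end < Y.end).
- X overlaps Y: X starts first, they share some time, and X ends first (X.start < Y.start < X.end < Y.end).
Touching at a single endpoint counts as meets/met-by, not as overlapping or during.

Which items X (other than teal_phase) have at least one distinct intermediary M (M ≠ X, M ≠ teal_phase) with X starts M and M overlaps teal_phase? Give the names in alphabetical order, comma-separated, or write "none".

none

Target teal_phase = [October 11, October 19].
Intermediaries M with M overlaps teal_phase: crimson_phase, violet_phase.
Via crimson_phase — items with X starts crimson_phase: none.
Via violet_phase — items with X starts violet_phase: none.
Union: none.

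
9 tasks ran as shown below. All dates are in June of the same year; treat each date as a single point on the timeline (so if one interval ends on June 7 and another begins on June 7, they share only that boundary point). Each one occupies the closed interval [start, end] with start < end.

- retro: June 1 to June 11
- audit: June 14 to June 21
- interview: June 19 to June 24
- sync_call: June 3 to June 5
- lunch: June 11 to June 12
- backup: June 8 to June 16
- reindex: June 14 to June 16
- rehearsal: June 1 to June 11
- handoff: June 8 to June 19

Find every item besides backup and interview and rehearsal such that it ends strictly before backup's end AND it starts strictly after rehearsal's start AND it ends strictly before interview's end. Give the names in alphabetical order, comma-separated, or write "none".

lunch, sync_call

Conditions: its end is strictly before backup's end (X.end < June 16) AND its start is strictly after rehearsal's start (X.start > June 1) AND its end is strictly before interview's end (X.end < June 24).
audit: end June 21 < June 16? ✗; start June 14 > June 1? ✓; end June 21 < June 24? ✓ → no.
handoff: end June 19 < June 16? ✗; start June 8 > June 1? ✓; end June 19 < June 24? ✓ → no.
lunch: end June 12 < June 16? ✓; start June 11 > June 1? ✓; end June 12 < June 24? ✓ → yes.
reindex: end June 16 < June 16? ✗; start June 14 > June 1? ✓; end June 16 < June 24? ✓ → no.
retro: end June 11 < June 16? ✓; start June 1 > June 1? ✗; end June 11 < June 24? ✓ → no.
sync_call: end June 5 < June 16? ✓; start June 3 > June 1? ✓; end June 5 < June 24? ✓ → yes.
Result: lunch, sync_call.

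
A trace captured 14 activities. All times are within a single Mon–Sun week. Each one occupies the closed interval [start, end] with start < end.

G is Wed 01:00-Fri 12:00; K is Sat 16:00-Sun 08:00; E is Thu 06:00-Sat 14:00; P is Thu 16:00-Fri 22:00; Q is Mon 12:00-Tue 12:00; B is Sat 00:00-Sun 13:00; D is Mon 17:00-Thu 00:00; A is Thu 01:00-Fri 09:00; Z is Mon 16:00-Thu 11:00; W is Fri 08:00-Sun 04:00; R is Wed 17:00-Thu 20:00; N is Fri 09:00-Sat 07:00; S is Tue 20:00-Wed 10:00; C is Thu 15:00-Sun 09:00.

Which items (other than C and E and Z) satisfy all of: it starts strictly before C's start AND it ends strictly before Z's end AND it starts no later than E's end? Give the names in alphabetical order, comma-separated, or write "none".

Conditions: its start is strictly before C's start (X.start < Thu 15:00) AND its end is strictly before Z's end (X.end < Thu 11:00) AND its start is no later than E's end (X.start <= Sat 14:00).
A: start Thu 01:00 < Thu 15:00? ✓; end Fri 09:00 < Thu 11:00? ✗; start Thu 01:00 <= Sat 14:00? ✓ → no.
B: start Sat 00:00 < Thu 15:00? ✗; end Sun 13:00 < Thu 11:00? ✗; start Sat 00:00 <= Sat 14:00? ✓ → no.
D: start Mon 17:00 < Thu 15:00? ✓; end Thu 00:00 < Thu 11:00? ✓; start Mon 17:00 <= Sat 14:00? ✓ → yes.
G: start Wed 01:00 < Thu 15:00? ✓; end Fri 12:00 < Thu 11:00? ✗; start Wed 01:00 <= Sat 14:00? ✓ → no.
K: start Sat 16:00 < Thu 15:00? ✗; end Sun 08:00 < Thu 11:00? ✗; start Sat 16:00 <= Sat 14:00? ✗ → no.
N: start Fri 09:00 < Thu 15:00? ✗; end Sat 07:00 < Thu 11:00? ✗; start Fri 09:00 <= Sat 14:00? ✓ → no.
P: start Thu 16:00 < Thu 15:00? ✗; end Fri 22:00 < Thu 11:00? ✗; start Thu 16:00 <= Sat 14:00? ✓ → no.
Q: start Mon 12:00 < Thu 15:00? ✓; end Tue 12:00 < Thu 11:00? ✓; start Mon 12:00 <= Sat 14:00? ✓ → yes.
R: start Wed 17:00 < Thu 15:00? ✓; end Thu 20:00 < Thu 11:00? ✗; start Wed 17:00 <= Sat 14:00? ✓ → no.
S: start Tue 20:00 < Thu 15:00? ✓; end Wed 10:00 < Thu 11:00? ✓; start Tue 20:00 <= Sat 14:00? ✓ → yes.
W: start Fri 08:00 < Thu 15:00? ✗; end Sun 04:00 < Thu 11:00? ✗; start Fri 08:00 <= Sat 14:00? ✓ → no.
Result: D, Q, S.

D, Q, S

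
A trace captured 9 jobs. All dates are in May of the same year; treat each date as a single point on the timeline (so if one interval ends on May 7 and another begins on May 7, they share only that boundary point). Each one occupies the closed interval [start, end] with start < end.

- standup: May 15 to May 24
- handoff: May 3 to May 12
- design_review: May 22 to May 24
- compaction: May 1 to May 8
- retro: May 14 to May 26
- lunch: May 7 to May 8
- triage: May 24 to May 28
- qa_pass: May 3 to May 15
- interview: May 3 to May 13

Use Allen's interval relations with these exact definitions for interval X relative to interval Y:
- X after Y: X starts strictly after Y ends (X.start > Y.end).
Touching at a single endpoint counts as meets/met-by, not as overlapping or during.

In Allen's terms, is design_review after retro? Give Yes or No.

No

design_review = [May 22, May 24], retro = [May 14, May 26].
Actual relation of design_review to retro: during.
Asked whether 'after' holds → No.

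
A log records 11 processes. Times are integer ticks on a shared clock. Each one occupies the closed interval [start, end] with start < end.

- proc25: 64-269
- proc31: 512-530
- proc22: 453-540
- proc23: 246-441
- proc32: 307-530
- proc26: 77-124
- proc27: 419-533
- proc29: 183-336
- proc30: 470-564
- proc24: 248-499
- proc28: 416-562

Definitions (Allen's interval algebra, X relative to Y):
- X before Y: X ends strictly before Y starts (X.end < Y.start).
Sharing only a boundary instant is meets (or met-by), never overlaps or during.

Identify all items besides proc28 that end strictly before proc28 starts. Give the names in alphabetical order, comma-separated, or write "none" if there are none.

Target proc28 = [416, 562].
proc22 [453, 540] → during → no.
proc23 [246, 441] → overlaps → no.
proc24 [248, 499] → overlaps → no.
proc25 [64, 269] → before → yes.
proc26 [77, 124] → before → yes.
proc27 [419, 533] → during → no.
proc29 [183, 336] → before → yes.
proc30 [470, 564] → overlapped-by → no.
proc31 [512, 530] → during → no.
proc32 [307, 530] → overlaps → no.
Result: proc25, proc26, proc29.

proc25, proc26, proc29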